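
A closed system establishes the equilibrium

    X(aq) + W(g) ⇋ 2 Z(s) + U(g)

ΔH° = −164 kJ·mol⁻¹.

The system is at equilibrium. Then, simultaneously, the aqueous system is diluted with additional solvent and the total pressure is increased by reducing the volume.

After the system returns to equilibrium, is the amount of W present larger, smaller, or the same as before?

increases

Dilution lowers every aqueous concentration by the same factor. Δn_aq = 0 − 1 = -1, so the system shifts toward the side with more dissolved moles — to the left.
Gas moles: reactants 1, products 1. Δn_gas = 0, so a volume change leaves Q equal to K — no shift from this change.
The net shift is to the left. W is a reactant, so its amount increases.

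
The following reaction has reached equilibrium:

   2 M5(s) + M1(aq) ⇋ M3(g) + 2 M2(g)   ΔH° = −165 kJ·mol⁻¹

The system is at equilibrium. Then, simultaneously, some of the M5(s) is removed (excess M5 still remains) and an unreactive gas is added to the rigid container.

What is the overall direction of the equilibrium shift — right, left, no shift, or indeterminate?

M5 is a pure solid; its activity is 1 regardless of amount, so Q is unaffected — no shift from this change.
At constant volume, adding an inert gas leaves every reacting species' partial pressure unchanged, so Q is unchanged — no shift from this change.
None of the changes alters Q relative to K, so there is no net shift.

no shift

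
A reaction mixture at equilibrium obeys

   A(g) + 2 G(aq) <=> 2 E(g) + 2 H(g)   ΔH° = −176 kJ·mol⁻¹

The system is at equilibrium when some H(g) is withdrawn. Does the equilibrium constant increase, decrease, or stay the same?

The equilibrium constant depends only on temperature. This perturbation may move the position of equilibrium, but since T is unchanged, K itself is unchanged.

unchanged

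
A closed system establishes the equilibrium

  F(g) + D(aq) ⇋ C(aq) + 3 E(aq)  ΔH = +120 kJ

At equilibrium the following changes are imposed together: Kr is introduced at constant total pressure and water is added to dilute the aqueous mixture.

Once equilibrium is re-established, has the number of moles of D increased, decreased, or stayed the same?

cannot be determined

Adding inert gas at constant total pressure expands the volume and lowers every reacting partial pressure. With Δn_gas = 0 − 1 = -1, Q moves away from K toward the side with fewer gas moles, so the system shifts toward the side with more gas moles — to the left.
Dilution lowers every aqueous concentration by the same factor. Δn_aq = 4 − 1 = +3, so the system shifts toward the side with more dissolved moles — to the right.
The two effects oppose each other, so the net shift — and hence the change in D — cannot be determined from the given information.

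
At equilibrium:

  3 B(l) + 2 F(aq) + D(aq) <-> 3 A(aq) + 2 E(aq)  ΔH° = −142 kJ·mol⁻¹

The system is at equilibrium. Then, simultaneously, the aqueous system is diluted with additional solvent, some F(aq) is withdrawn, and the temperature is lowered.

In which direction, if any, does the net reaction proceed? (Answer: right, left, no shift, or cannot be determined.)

cannot be determined

Dilution lowers every aqueous concentration by the same factor. Δn_aq = 5 − 3 = +2, so the system shifts toward the side with more dissolved moles — to the right.
Removing F (aq), a reactant, drives the reaction to the left.
The forward reaction is exothermic. Lowering T favours the exothermic direction — shift to the right.
The individual effects push in opposite directions; without quantitative information the net direction cannot be determined.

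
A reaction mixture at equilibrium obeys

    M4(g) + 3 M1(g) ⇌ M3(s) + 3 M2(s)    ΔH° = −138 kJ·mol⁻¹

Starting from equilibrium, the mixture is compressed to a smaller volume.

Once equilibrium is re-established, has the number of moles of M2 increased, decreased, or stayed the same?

increases

Gas moles: reactants 4, products 0 (Δn_gas = -4). Compression shifts the system toward the side with fewer moles of gas — to the right.
The net shift is to the right. M2 is a product, so its amount increases.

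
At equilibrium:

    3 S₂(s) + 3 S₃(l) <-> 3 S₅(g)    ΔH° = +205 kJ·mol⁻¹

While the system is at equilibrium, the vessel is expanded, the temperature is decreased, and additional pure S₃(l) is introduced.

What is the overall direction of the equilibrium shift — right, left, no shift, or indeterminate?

Gas moles: reactants 0, products 3 (Δn_gas = +3). Expansion shifts the system toward the side with more moles of gas — to the right.
The forward reaction is endothermic. Lowering T favours the exothermic direction — shift to the left.
S₃ is a pure liquid; its activity is 1 regardless of amount, so Q is unaffected — no shift from this change.
The individual effects push in opposite directions; without quantitative information the net direction cannot be determined.

cannot be determined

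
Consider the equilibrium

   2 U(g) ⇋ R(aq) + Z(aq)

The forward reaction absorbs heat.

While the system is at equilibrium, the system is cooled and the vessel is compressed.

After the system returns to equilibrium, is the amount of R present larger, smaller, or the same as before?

The forward reaction is endothermic. Lowering T favours the exothermic direction — shift to the left.
Gas moles: reactants 2, products 0 (Δn_gas = -2). Compression shifts the system toward the side with fewer moles of gas — to the right.
The two effects oppose each other, so the net shift — and hence the change in R — cannot be determined from the given information.

cannot be determined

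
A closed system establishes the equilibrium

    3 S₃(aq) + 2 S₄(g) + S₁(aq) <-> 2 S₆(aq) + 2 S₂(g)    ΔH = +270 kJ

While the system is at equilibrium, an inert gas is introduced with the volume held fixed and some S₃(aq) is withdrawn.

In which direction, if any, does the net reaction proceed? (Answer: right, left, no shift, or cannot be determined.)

At constant volume, adding an inert gas leaves every reacting species' partial pressure unchanged, so Q is unchanged — no shift from this change.
Removing S₃ (aq), a reactant, drives the reaction to the left.
Only the nonzero effect(s) matter; the net shift is to the left.

left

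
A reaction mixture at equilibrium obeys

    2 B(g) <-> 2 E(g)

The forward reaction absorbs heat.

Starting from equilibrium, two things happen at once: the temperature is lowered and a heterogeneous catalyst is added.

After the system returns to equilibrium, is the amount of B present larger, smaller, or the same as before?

The forward reaction is endothermic. Lowering T favours the exothermic direction — shift to the left.
A catalyst speeds both forward and reverse rates equally; it changes neither Q nor K — no shift from this change.
The net shift is to the left. B is a reactant, so its amount increases.

increases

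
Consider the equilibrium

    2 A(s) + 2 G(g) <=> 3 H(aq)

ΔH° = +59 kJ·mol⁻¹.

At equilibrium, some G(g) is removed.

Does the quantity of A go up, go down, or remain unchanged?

Removing G (g), a reactant, drives the reaction to the left.
The net shift is to the left. A is a reactant, so its amount increases.

increases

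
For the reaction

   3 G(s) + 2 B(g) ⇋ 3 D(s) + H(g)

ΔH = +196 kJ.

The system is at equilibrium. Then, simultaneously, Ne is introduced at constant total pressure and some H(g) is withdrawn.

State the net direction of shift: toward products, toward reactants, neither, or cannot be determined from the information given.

Adding inert gas at constant total pressure expands the volume and lowers every reacting partial pressure. With Δn_gas = 1 − 2 = -1, Q moves away from K toward the side with fewer gas moles, so the system shifts toward the side with more gas moles — to the left.
Removing H (g), a product, drives the reaction to the right.
The individual effects push in opposite directions; without quantitative information the net direction cannot be determined.

cannot be determined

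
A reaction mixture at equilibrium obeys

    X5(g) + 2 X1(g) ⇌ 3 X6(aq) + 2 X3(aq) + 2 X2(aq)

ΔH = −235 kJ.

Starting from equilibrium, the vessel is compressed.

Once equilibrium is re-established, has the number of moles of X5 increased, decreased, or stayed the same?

decreases

Gas moles: reactants 3, products 0 (Δn_gas = -3). Compression shifts the system toward the side with fewer moles of gas — to the right.
The net shift is to the right. X5 is a reactant, so its amount decreases.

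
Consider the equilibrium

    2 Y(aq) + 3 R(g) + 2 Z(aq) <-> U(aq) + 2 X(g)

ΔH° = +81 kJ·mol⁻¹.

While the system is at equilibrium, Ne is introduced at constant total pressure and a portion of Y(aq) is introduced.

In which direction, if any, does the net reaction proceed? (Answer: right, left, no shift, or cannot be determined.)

cannot be determined

Adding inert gas at constant total pressure expands the volume and lowers every reacting partial pressure. With Δn_gas = 2 − 3 = -1, Q moves away from K toward the side with fewer gas moles, so the system shifts toward the side with more gas moles — to the left.
Adding Y (aq), a reactant, drives the reaction to the right.
The individual effects push in opposite directions; without quantitative information the net direction cannot be determined.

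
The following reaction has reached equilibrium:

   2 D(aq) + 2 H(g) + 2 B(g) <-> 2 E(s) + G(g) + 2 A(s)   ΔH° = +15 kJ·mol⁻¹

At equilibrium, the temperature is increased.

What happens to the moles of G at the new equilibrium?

increases

The forward reaction is endothermic. Raising T favours the endothermic direction — shift to the right.
The net shift is to the right. G is a product, so its amount increases.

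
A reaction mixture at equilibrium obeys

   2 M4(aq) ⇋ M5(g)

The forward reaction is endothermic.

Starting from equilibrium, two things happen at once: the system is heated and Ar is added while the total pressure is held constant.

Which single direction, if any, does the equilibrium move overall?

right

The forward reaction is endothermic. Raising T favours the endothermic direction — shift to the right.
Adding inert gas at constant total pressure expands the volume and lowers every reacting partial pressure. With Δn_gas = 1 − 0 = +1, Q moves away from K toward the side with fewer gas moles, so the system shifts toward the side with more gas moles — to the right.
All effects act in the same direction — net shift to the right.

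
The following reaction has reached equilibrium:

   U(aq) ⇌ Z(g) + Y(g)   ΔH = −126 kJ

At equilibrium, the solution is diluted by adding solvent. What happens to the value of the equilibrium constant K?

unchanged

The equilibrium constant depends only on temperature. This perturbation may move the position of equilibrium, but since T is unchanged, K itself is unchanged.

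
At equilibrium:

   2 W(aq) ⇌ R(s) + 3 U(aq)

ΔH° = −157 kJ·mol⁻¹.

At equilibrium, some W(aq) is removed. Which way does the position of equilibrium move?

Removing W (aq), a reactant, drives the reaction to the left.

left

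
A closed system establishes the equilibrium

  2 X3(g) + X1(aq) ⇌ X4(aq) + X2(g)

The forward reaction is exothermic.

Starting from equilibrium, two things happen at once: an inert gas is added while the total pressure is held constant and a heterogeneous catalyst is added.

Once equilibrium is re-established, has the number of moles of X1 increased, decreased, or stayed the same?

Adding inert gas at constant total pressure expands the volume and lowers every reacting partial pressure. With Δn_gas = 1 − 2 = -1, Q moves away from K toward the side with fewer gas moles, so the system shifts toward the side with more gas moles — to the left.
A catalyst speeds both forward and reverse rates equally; it changes neither Q nor K — no shift from this change.
The net shift is to the left. X1 is a reactant, so its amount increases.

increases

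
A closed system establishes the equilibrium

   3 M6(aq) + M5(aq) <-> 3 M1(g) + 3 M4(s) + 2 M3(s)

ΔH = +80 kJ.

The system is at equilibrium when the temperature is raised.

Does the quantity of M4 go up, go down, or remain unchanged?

increases

The forward reaction is endothermic. Raising T favours the endothermic direction — shift to the right.
The net shift is to the right. M4 is a product, so its amount increases.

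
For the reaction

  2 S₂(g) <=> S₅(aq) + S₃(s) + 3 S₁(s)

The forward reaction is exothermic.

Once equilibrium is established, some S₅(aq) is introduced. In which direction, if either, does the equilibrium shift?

left

Adding S₅ (aq), a product, drives the reaction to the left.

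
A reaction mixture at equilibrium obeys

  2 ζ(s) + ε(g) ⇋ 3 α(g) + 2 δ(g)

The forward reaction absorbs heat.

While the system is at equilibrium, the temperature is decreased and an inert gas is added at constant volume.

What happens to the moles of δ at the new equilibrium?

The forward reaction is endothermic. Lowering T favours the exothermic direction — shift to the left.
At constant volume, adding an inert gas leaves every reacting species' partial pressure unchanged, so Q is unchanged — no shift from this change.
The net shift is to the left. δ is a product, so its amount decreases.

decreases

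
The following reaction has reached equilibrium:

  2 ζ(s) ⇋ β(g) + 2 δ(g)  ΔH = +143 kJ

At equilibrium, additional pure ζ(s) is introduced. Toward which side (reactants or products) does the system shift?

no shift

ζ is a pure solid; its activity is 1 regardless of amount, so Q is unaffected — no shift from this change.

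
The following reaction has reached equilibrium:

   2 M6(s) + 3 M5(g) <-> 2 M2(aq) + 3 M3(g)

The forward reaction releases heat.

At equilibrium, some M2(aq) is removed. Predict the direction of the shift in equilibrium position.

right

Removing M2 (aq), a product, drives the reaction to the right.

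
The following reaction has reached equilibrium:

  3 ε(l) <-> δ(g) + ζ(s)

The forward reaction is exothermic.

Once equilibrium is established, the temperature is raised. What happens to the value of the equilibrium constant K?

decreases

K depends on temperature via the van 't Hoff relation. The forward reaction is exothermic, so raising T decreases K.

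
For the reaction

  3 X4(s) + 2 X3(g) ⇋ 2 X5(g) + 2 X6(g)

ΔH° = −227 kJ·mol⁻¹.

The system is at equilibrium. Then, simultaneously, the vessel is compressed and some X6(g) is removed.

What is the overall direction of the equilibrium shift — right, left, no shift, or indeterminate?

cannot be determined

Gas moles: reactants 2, products 4 (Δn_gas = +2). Compression shifts the system toward the side with fewer moles of gas — to the left.
Removing X6 (g), a product, drives the reaction to the right.
The individual effects push in opposite directions; without quantitative information the net direction cannot be determined.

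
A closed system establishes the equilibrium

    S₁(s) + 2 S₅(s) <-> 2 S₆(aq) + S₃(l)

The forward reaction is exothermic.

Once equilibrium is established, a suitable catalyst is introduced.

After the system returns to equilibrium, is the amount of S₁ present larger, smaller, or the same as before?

A catalyst speeds both forward and reverse rates equally; it changes neither Q nor K — no shift from this change.
No net shift occurs, so the amount of S₁ is unchanged.

unchanged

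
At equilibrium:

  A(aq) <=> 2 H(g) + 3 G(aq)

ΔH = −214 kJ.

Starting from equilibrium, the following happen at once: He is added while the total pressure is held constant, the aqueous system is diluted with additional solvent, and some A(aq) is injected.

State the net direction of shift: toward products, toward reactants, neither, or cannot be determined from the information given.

Adding inert gas at constant total pressure expands the volume and lowers every reacting partial pressure. With Δn_gas = 2 − 0 = +2, Q moves away from K toward the side with fewer gas moles, so the system shifts toward the side with more gas moles — to the right.
Dilution lowers every aqueous concentration by the same factor. Δn_aq = 3 − 1 = +2, so the system shifts toward the side with more dissolved moles — to the right.
Adding A (aq), a reactant, drives the reaction to the right.
All effects act in the same direction — net shift to the right.

right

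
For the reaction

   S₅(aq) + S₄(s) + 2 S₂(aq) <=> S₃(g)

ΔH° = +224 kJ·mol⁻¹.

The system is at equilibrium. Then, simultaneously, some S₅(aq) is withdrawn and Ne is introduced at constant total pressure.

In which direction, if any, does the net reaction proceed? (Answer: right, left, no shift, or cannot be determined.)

cannot be determined

Removing S₅ (aq), a reactant, drives the reaction to the left.
Adding inert gas at constant total pressure expands the volume and lowers every reacting partial pressure. With Δn_gas = 1 − 0 = +1, Q moves away from K toward the side with fewer gas moles, so the system shifts toward the side with more gas moles — to the right.
The individual effects push in opposite directions; without quantitative information the net direction cannot be determined.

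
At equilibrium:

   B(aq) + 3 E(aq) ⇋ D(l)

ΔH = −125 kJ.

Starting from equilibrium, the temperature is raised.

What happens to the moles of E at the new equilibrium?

The forward reaction is exothermic. Raising T favours the endothermic direction — shift to the left.
The net shift is to the left. E is a reactant, so its amount increases.

increases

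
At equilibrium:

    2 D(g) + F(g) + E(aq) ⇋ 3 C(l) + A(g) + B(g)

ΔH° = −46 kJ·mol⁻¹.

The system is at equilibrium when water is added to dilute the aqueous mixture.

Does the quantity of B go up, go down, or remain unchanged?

decreases

Dilution lowers every aqueous concentration by the same factor. Δn_aq = 0 − 1 = -1, so the system shifts toward the side with more dissolved moles — to the left.
The net shift is to the left. B is a product, so its amount decreases.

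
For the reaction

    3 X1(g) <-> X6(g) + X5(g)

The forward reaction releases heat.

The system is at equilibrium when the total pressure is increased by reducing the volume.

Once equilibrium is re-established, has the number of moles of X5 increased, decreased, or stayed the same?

Gas moles: reactants 3, products 2 (Δn_gas = -1). Compression shifts the system toward the side with fewer moles of gas — to the right.
The net shift is to the right. X5 is a product, so its amount increases.

increases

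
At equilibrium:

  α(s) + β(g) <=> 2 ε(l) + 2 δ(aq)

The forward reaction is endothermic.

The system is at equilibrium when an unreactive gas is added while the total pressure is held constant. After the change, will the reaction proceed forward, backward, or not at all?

Adding inert gas at constant total pressure expands the volume and lowers every reacting partial pressure. With Δn_gas = 0 − 1 = -1, Q moves away from K toward the side with fewer gas moles, so the system shifts toward the side with more gas moles — to the left.

left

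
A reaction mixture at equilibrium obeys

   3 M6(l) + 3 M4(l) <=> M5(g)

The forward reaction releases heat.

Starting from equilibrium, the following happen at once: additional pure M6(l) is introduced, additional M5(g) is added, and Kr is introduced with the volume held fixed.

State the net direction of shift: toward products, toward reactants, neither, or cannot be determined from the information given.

left

M6 is a pure liquid; its activity is 1 regardless of amount, so Q is unaffected — no shift from this change.
Adding M5 (g), a product, drives the reaction to the left.
At constant volume, adding an inert gas leaves every reacting species' partial pressure unchanged, so Q is unchanged — no shift from this change.
Only the nonzero effect(s) matter; the net shift is to the left.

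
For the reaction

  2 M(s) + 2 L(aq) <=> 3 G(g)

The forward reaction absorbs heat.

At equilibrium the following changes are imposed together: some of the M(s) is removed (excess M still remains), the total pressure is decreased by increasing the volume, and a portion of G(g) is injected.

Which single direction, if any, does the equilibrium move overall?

cannot be determined

M is a pure solid; its activity is 1 regardless of amount, so Q is unaffected — no shift from this change.
Gas moles: reactants 0, products 3 (Δn_gas = +3). Expansion shifts the system toward the side with more moles of gas — to the right.
Adding G (g), a product, drives the reaction to the left.
The individual effects push in opposite directions; without quantitative information the net direction cannot be determined.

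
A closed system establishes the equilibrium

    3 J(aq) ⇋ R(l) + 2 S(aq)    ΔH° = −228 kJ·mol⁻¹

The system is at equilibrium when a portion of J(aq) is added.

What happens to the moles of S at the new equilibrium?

increases

Adding J (aq), a reactant, drives the reaction to the right.
The net shift is to the right. S is a product, so its amount increases.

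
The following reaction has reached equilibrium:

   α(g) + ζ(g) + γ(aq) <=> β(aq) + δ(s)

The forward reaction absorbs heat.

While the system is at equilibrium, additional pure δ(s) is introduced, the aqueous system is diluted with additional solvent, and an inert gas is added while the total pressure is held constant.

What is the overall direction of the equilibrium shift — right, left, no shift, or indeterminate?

left

δ is a pure solid; its activity is 1 regardless of amount, so Q is unaffected — no shift from this change.
Dilution scales every aqueous concentration by the same factor. Δn_aq = 1 − 1 = 0, so Q is unchanged — no shift.
Adding inert gas at constant total pressure expands the volume and lowers every reacting partial pressure. With Δn_gas = 0 − 2 = -2, Q moves away from K toward the side with fewer gas moles, so the system shifts toward the side with more gas moles — to the left.
Only the nonzero effect(s) matter; the net shift is to the left.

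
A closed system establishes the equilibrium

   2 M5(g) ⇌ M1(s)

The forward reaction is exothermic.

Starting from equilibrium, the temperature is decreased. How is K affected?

K depends on temperature via the van 't Hoff relation. The forward reaction is exothermic, so lowering T increases K.

increases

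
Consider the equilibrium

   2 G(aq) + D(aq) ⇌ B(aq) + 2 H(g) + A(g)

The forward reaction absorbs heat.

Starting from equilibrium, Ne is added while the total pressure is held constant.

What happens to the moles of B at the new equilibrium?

Adding inert gas at constant total pressure expands the volume and lowers every reacting partial pressure. With Δn_gas = 3 − 0 = +3, Q moves away from K toward the side with fewer gas moles, so the system shifts toward the side with more gas moles — to the right.
The net shift is to the right. B is a product, so its amount increases.

increases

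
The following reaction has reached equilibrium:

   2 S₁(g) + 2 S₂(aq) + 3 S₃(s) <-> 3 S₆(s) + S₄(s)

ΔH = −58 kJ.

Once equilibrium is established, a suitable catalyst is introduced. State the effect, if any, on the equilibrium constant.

unchanged

The equilibrium constant depends only on temperature. This perturbation changes neither the position of equilibrium nor K.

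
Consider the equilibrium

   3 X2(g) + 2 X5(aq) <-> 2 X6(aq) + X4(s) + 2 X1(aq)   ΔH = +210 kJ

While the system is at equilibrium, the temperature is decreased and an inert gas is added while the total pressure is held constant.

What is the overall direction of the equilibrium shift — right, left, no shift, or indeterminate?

The forward reaction is endothermic. Lowering T favours the exothermic direction — shift to the left.
Adding inert gas at constant total pressure expands the volume and lowers every reacting partial pressure. With Δn_gas = 0 − 3 = -3, Q moves away from K toward the side with fewer gas moles, so the system shifts toward the side with more gas moles — to the left.
All effects act in the same direction — net shift to the left.

left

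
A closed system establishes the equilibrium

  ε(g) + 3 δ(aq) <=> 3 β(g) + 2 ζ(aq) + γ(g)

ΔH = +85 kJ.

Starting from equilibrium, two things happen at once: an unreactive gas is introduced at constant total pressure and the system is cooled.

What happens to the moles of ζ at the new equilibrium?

cannot be determined

Adding inert gas at constant total pressure expands the volume and lowers every reacting partial pressure. With Δn_gas = 4 − 1 = +3, Q moves away from K toward the side with fewer gas moles, so the system shifts toward the side with more gas moles — to the right.
The forward reaction is endothermic. Lowering T favours the exothermic direction — shift to the left.
The two effects oppose each other, so the net shift — and hence the change in ζ — cannot be determined from the given information.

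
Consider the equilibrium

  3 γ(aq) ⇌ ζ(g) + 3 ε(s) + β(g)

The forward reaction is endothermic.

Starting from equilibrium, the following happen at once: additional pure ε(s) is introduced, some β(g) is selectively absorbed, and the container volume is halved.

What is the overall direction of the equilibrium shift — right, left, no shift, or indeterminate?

cannot be determined

ε is a pure solid; its activity is 1 regardless of amount, so Q is unaffected — no shift from this change.
Removing β (g), a product, drives the reaction to the right.
Gas moles: reactants 0, products 2 (Δn_gas = +2). Compression shifts the system toward the side with fewer moles of gas — to the left.
The individual effects push in opposite directions; without quantitative information the net direction cannot be determined.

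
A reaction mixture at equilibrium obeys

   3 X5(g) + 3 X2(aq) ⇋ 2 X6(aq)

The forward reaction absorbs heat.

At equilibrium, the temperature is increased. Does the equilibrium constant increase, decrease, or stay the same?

K depends on temperature via the van 't Hoff relation. The forward reaction is endothermic, so raising T increases K.

increases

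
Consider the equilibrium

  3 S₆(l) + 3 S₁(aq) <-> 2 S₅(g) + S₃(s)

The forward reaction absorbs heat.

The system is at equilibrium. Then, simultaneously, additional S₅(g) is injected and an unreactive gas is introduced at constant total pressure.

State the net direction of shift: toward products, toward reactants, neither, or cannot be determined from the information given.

Adding S₅ (g), a product, drives the reaction to the left.
Adding inert gas at constant total pressure expands the volume and lowers every reacting partial pressure. With Δn_gas = 2 − 0 = +2, Q moves away from K toward the side with fewer gas moles, so the system shifts toward the side with more gas moles — to the right.
The individual effects push in opposite directions; without quantitative information the net direction cannot be determined.

cannot be determined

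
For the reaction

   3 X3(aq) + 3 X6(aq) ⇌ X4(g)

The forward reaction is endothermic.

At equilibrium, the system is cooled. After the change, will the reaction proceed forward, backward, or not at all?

The forward reaction is endothermic. Lowering T favours the exothermic direction — shift to the left.

left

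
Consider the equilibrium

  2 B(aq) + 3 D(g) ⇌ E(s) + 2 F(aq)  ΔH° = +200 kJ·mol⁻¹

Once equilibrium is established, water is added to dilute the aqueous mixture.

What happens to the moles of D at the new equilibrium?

unchanged

Dilution scales every aqueous concentration by the same factor. Δn_aq = 2 − 2 = 0, so Q is unchanged — no shift.
No net shift occurs, so the amount of D is unchanged.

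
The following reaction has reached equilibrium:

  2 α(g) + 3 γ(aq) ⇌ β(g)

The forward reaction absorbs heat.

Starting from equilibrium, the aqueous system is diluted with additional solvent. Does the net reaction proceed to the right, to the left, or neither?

left

Dilution lowers every aqueous concentration by the same factor. Δn_aq = 0 − 3 = -3, so the system shifts toward the side with more dissolved moles — to the left.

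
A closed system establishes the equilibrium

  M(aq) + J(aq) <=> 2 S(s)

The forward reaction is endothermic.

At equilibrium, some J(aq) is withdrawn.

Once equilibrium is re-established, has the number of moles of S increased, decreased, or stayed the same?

Removing J (aq), a reactant, drives the reaction to the left.
The net shift is to the left. S is a product, so its amount decreases.

decreases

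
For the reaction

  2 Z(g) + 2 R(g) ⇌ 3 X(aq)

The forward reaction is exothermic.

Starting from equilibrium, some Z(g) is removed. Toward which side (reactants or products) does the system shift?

left

Removing Z (g), a reactant, drives the reaction to the left.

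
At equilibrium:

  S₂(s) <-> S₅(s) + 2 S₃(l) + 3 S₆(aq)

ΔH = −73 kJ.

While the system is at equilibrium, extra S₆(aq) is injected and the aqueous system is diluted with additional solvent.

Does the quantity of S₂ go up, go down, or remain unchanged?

cannot be determined

Adding S₆ (aq), a product, drives the reaction to the left.
Dilution lowers every aqueous concentration by the same factor. Δn_aq = 3 − 0 = +3, so the system shifts toward the side with more dissolved moles — to the right.
The two effects oppose each other, so the net shift — and hence the change in S₂ — cannot be determined from the given information.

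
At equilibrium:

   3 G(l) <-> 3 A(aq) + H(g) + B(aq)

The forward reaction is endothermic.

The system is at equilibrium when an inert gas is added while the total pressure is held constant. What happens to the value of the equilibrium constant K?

The equilibrium constant depends only on temperature. This perturbation may move the position of equilibrium, but since T is unchanged, K itself is unchanged.

unchanged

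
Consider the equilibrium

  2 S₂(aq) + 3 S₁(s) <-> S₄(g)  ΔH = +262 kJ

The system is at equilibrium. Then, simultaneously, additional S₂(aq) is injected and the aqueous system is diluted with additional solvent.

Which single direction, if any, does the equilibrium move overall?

cannot be determined

Adding S₂ (aq), a reactant, drives the reaction to the right.
Dilution lowers every aqueous concentration by the same factor. Δn_aq = 0 − 2 = -2, so the system shifts toward the side with more dissolved moles — to the left.
The individual effects push in opposite directions; without quantitative information the net direction cannot be determined.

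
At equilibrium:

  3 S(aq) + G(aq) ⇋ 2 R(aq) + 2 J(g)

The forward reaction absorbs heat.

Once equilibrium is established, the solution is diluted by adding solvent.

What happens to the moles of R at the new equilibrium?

Dilution lowers every aqueous concentration by the same factor. Δn_aq = 2 − 4 = -2, so the system shifts toward the side with more dissolved moles — to the left.
The net shift is to the left. R is a product, so its amount decreases.

decreases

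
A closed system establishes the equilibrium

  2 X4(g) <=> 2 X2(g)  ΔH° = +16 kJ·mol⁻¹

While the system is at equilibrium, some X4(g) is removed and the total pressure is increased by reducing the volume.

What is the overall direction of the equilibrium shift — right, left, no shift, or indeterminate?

left

Removing X4 (g), a reactant, drives the reaction to the left.
Gas moles: reactants 2, products 2. Δn_gas = 0, so a volume change leaves Q equal to K — no shift from this change.
Only the nonzero effect(s) matter; the net shift is to the left.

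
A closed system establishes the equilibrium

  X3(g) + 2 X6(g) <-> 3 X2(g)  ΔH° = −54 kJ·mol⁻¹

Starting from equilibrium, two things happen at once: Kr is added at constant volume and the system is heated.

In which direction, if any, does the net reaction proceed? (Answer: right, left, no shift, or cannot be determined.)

At constant volume, adding an inert gas leaves every reacting species' partial pressure unchanged, so Q is unchanged — no shift from this change.
The forward reaction is exothermic. Raising T favours the endothermic direction — shift to the left.
Only the nonzero effect(s) matter; the net shift is to the left.

left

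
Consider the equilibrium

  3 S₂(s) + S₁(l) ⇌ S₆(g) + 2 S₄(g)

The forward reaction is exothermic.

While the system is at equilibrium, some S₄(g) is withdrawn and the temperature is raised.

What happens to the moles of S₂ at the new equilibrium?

cannot be determined

Removing S₄ (g), a product, drives the reaction to the right.
The forward reaction is exothermic. Raising T favours the endothermic direction — shift to the left.
The two effects oppose each other, so the net shift — and hence the change in S₂ — cannot be determined from the given information.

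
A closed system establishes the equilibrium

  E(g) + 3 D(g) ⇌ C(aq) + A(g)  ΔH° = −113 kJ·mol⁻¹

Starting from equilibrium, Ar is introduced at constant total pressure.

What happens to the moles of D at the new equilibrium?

increases

Adding inert gas at constant total pressure expands the volume and lowers every reacting partial pressure. With Δn_gas = 1 − 4 = -3, Q moves away from K toward the side with fewer gas moles, so the system shifts toward the side with more gas moles — to the left.
The net shift is to the left. D is a reactant, so its amount increases.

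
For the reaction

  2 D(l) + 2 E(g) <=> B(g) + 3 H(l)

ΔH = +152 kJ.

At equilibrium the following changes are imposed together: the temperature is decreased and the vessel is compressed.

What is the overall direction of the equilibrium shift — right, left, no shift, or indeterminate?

cannot be determined

The forward reaction is endothermic. Lowering T favours the exothermic direction — shift to the left.
Gas moles: reactants 2, products 1 (Δn_gas = -1). Compression shifts the system toward the side with fewer moles of gas — to the right.
The individual effects push in opposite directions; without quantitative information the net direction cannot be determined.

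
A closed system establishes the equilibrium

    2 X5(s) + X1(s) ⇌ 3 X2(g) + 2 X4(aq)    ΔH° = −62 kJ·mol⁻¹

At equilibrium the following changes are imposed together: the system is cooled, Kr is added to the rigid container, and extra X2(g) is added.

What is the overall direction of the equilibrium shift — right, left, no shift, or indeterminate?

The forward reaction is exothermic. Lowering T favours the exothermic direction — shift to the right.
At constant volume, adding an inert gas leaves every reacting species' partial pressure unchanged, so Q is unchanged — no shift from this change.
Adding X2 (g), a product, drives the reaction to the left.
The individual effects push in opposite directions; without quantitative information the net direction cannot be determined.

cannot be determined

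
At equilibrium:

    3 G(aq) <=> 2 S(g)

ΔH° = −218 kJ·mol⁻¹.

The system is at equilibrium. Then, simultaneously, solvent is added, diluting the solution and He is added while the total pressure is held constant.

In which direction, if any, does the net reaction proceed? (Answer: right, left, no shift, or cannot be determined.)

cannot be determined

Dilution lowers every aqueous concentration by the same factor. Δn_aq = 0 − 3 = -3, so the system shifts toward the side with more dissolved moles — to the left.
Adding inert gas at constant total pressure expands the volume and lowers every reacting partial pressure. With Δn_gas = 2 − 0 = +2, Q moves away from K toward the side with fewer gas moles, so the system shifts toward the side with more gas moles — to the right.
The individual effects push in opposite directions; without quantitative information the net direction cannot be determined.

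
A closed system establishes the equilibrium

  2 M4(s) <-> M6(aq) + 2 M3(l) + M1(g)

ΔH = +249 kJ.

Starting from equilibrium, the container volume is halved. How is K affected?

The equilibrium constant depends only on temperature. This perturbation may move the position of equilibrium, but since T is unchanged, K itself is unchanged.

unchanged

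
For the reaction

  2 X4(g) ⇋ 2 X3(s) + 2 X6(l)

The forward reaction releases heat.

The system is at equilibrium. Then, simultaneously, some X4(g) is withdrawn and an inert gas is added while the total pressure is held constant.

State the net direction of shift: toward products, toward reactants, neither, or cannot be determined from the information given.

Removing X4 (g), a reactant, drives the reaction to the left.
Adding inert gas at constant total pressure expands the volume and lowers every reacting partial pressure. With Δn_gas = 0 − 2 = -2, Q moves away from K toward the side with fewer gas moles, so the system shifts toward the side with more gas moles — to the left.
All effects act in the same direction — net shift to the left.

left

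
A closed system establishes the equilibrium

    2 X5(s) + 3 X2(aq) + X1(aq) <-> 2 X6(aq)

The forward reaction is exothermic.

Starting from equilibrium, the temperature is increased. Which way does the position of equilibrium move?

left

The forward reaction is exothermic. Raising T favours the endothermic direction — shift to the left.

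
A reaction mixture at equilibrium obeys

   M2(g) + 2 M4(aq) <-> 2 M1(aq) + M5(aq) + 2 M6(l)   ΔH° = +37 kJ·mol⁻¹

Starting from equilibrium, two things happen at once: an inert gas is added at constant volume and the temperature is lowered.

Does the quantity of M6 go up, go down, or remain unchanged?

decreases

At constant volume, adding an inert gas leaves every reacting species' partial pressure unchanged, so Q is unchanged — no shift from this change.
The forward reaction is endothermic. Lowering T favours the exothermic direction — shift to the left.
The net shift is to the left. M6 is a product, so its amount decreases.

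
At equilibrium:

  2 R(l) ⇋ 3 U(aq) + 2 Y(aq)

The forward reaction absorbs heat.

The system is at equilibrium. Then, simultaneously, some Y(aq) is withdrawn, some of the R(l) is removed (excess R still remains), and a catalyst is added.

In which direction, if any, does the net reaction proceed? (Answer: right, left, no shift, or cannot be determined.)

right

Removing Y (aq), a product, drives the reaction to the right.
R is a pure liquid; its activity is 1 regardless of amount, so Q is unaffected — no shift from this change.
A catalyst speeds both forward and reverse rates equally; it changes neither Q nor K — no shift from this change.
Only the nonzero effect(s) matter; the net shift is to the right.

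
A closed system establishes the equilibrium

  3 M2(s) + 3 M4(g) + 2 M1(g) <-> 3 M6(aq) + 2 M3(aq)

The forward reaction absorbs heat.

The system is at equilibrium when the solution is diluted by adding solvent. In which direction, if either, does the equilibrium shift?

Dilution lowers every aqueous concentration by the same factor. Δn_aq = 5 − 0 = +5, so the system shifts toward the side with more dissolved moles — to the right.

right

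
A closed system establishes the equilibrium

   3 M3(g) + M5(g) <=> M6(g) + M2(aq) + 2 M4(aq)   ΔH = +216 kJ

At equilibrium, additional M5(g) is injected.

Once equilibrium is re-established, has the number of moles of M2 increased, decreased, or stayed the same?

increases

Adding M5 (g), a reactant, drives the reaction to the right.
The net shift is to the right. M2 is a product, so its amount increases.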